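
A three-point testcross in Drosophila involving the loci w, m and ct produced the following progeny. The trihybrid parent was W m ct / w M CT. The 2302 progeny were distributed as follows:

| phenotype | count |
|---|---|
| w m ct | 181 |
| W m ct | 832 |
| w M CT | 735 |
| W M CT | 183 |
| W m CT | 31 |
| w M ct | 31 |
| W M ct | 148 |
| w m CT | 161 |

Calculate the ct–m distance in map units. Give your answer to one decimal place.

16.1 map units

The two rarest classes, W m CT and w M ct, are the double crossovers. Comparing them with the parentals, only the ct allele has switched, so ct is the middle locus and the order is m – ct – w.
Crossovers in the m–ct interval produce the single-crossover classes W M ct and w m CT (148 + 161 = 309) plus the double crossovers (62).
RF(m–ct) = (309 + 62) / 2302 = 371/2302 = 0.1612 → 16.1 map units.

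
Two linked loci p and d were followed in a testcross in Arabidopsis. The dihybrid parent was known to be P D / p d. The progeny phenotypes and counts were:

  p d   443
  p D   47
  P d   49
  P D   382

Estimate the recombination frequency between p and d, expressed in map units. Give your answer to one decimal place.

The recombinant classes are P d and p D: 49 + 47 = 96.
Recombination frequency = 96/921 = 0.1042 ≈ 10.4%, i.e. 10.4 map units.

10.4 map units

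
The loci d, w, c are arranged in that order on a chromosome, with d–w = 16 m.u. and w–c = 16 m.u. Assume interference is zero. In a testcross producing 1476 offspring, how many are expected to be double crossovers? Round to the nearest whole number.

38

Map distances give recombination frequencies of 0.160 and 0.160 for the two intervals.
With no interference, expected double-crossover frequency = 0.160 × 0.160 = 0.02560.
Expected number = 0.02560 × 1476 = 37.79 ≈ 38.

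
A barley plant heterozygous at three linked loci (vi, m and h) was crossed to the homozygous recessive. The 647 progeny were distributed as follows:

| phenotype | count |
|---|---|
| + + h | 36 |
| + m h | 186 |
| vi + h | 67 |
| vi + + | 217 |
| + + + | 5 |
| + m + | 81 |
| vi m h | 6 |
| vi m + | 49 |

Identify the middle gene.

vi

The two most frequent reciprocal classes, + m h and vi + +, are the parental types, so the F1 was + m h / vi + +.
The two rarest classes, vi m h and + + +, are the double crossovers. Comparing them with the parentals, only the vi allele has switched, so vi is the middle locus and the order is h – vi – m.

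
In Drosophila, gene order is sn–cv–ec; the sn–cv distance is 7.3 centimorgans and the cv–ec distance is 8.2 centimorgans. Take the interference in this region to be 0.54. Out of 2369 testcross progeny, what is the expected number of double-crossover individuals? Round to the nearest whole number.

Map distances give recombination frequencies of 0.073 and 0.082 for the two intervals.
With interference 0.54 (so coincidence = 0.46), expected double-crossover frequency = 0.073 × 0.082 × 0.46 = 0.00275.
Expected number = 0.00275 × 2369 = 6.52 ≈ 7.

7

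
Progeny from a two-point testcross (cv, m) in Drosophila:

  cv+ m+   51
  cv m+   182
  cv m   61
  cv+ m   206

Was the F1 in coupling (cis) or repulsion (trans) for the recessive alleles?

The two most frequent classes are cv+ m (206) and cv m+ (182); these are the parental (non-recombinant) types.
So the F1 carried cv+ m on one chromosome and cv m+ on the other — the recessive alleles are on opposite chromosomes (trans / repulsion).

trans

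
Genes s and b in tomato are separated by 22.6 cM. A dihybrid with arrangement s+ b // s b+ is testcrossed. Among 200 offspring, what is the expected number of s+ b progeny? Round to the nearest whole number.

77

A map distance of 22.6 cM corresponds to a recombination frequency of 0.226.
The F1 is s+ b / s b+, so s+ b is a parental gamete class with expected frequency (1 − r)/2 = 0.774/2 = 0.3870.
Expected number = 0.3870 × 200 = 77.40 ≈ 77.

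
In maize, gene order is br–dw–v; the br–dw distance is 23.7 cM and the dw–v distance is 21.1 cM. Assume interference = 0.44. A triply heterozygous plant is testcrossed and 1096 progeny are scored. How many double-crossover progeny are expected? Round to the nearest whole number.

31

Map distances give recombination frequencies of 0.237 and 0.211 for the two intervals.
With interference 0.44 (so coincidence = 0.56), expected double-crossover frequency = 0.237 × 0.211 × 0.56 = 0.02800.
Expected number = 0.02800 × 1096 = 30.69 ≈ 31.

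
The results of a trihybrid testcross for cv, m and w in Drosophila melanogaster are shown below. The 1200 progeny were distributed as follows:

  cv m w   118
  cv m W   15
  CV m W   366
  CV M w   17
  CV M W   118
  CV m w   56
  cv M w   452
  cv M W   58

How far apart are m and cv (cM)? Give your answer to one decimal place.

The two most frequent reciprocal classes, CV m W and cv M w, are the parental types, so the F1 was CV m W / cv M w.
The two rarest classes, cv m W and CV M w, are the double crossovers. Comparing them with the parentals, only the cv allele has switched, so cv is the middle locus and the order is w – cv – m.
Crossovers in the cv–m interval produce the single-crossover classes CV M W and cv m w (118 + 118 = 236) plus the double crossovers (32).
RF(cv–m) = (236 + 32) / 1200 = 268/1200 = 0.2233 → 22.3 cM.

22.3 cM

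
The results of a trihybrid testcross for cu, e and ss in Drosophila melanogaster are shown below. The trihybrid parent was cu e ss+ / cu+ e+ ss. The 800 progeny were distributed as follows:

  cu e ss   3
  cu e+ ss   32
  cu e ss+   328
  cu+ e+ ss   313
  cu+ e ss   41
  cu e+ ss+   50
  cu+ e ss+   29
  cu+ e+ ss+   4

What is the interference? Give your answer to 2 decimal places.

0.16

The two rarest classes, cu e ss and cu+ e+ ss+, are the double crossovers. Comparing them with the parentals, only the ss allele has switched, so ss is the middle locus and the order is cu – ss – e.
cu–ss: (61 + 7)/800 = 0.0850; ss–e: (91 + 7)/800 = 0.1225.
Expected DCO frequency = 0.0850 × 0.1225 ≈ 0.01041; observed = 7/800 ≈ 0.00875.
Coefficient of coincidence = 0.00875/0.01041 ≈ 0.84; interference = 1 − 0.84 = 0.16.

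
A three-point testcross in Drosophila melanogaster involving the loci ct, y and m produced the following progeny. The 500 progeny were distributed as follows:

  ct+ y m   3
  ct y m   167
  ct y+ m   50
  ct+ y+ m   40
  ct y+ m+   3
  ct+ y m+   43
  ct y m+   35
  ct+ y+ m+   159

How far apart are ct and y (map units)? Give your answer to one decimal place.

19.8 map units

The two most frequent reciprocal classes, ct+ y+ m+ and ct y m, are the parental types, so the F1 was ct+ y+ m+ / ct y m.
The two rarest classes, ct y+ m+ and ct+ y m, are the double crossovers. Comparing them with the parentals, only the ct allele has switched, so ct is the middle locus and the order is y – ct – m.
Crossovers in the y–ct interval produce the single-crossover classes ct+ y m+ and ct y+ m (43 + 50 = 93) plus the double crossovers (6).
RF(y–ct) = (93 + 6) / 500 = 99/500 = 0.1980 → 19.8 map units.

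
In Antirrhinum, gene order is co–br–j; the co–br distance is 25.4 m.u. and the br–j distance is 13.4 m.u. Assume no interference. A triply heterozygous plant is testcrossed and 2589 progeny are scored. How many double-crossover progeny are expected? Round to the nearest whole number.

88

Map distances give recombination frequencies of 0.254 and 0.134 for the two intervals.
With no interference, expected double-crossover frequency = 0.254 × 0.134 = 0.03404.
Expected number = 0.03404 × 2589 = 88.12 ≈ 88.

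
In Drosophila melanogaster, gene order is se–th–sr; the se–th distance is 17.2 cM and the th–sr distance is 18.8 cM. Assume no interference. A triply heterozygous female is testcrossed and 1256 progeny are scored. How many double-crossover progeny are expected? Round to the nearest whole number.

41

Map distances give recombination frequencies of 0.172 and 0.188 for the two intervals.
With no interference, expected double-crossover frequency = 0.172 × 0.188 = 0.03234.
Expected number = 0.03234 × 1256 = 40.61 ≈ 41.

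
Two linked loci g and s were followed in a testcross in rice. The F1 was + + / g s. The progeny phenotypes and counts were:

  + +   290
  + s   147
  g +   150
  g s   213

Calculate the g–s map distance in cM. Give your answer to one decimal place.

The recombinant classes are + s and g +: 147 + 150 = 297.
Recombination frequency = 297/800 = 0.3713 ≈ 37.1%, i.e. 37.1 cM.

37.1 cM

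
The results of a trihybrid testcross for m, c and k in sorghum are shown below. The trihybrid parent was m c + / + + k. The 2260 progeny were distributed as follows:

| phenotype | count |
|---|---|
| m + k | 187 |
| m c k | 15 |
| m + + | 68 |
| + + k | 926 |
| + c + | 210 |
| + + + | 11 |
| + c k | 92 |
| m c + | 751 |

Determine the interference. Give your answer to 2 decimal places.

The two rarest classes, m c k and + + +, are the double crossovers. Comparing them with the parentals, only the k allele has switched, so k is the middle locus and the order is m – k – c.
m–k: (397 + 26)/2260 = 0.1872; k–c: (160 + 26)/2260 = 0.0823.
Expected DCO frequency = 0.1872 × 0.0823 ≈ 0.01541; observed = 26/2260 ≈ 0.01150.
Coefficient of coincidence = 0.01150/0.01541 ≈ 0.75; interference = 1 − 0.75 = 0.25.

0.25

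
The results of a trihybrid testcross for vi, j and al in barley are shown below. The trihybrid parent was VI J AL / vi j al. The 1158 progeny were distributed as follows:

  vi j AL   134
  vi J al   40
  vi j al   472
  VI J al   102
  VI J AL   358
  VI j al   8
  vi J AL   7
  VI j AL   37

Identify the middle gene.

The two rarest classes, vi J AL and VI j al, are the double crossovers. Comparing them with the parentals, only the vi allele has switched, so vi is the middle locus and the order is j – vi – al.

vi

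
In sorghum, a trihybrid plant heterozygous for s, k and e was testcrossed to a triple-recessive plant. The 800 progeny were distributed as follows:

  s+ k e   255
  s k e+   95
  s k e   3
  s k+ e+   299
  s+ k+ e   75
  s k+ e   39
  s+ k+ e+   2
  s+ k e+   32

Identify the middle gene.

The two most frequent reciprocal classes, s k+ e+ and s+ k e, are the parental types, so the F1 was s k+ e+ / s+ k e.
The two rarest classes, s+ k+ e+ and s k e, are the double crossovers. Comparing them with the parentals, only the s allele has switched, so s is the middle locus and the order is k – s – e.

s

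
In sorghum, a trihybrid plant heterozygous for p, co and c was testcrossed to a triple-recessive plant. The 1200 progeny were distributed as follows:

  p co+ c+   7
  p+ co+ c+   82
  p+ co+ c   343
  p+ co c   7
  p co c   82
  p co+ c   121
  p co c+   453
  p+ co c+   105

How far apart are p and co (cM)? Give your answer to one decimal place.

20.0 cM

The two most frequent reciprocal classes, p co c+ and p+ co+ c, are the parental types, so the F1 was p co c+ / p+ co+ c.
The two rarest classes, p co+ c+ and p+ co c, are the double crossovers. Comparing them with the parentals, only the co allele has switched, so co is the middle locus and the order is c – co – p.
Crossovers in the co–p interval produce the single-crossover classes p+ co c+ and p co+ c (105 + 121 = 226) plus the double crossovers (14).
RF(co–p) = (226 + 14) / 1200 = 240/1200 = 0.2000 → 20.0 cM.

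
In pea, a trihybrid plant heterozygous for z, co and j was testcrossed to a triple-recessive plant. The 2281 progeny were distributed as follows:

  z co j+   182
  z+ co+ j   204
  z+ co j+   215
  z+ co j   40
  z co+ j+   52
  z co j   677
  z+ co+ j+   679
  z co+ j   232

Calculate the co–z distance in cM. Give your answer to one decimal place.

23.6 cM

The two most frequent reciprocal classes, z co j and z+ co+ j+, are the parental types, so the F1 was z co j / z+ co+ j+.
The two rarest classes, z+ co j and z co+ j+, are the double crossovers. Comparing them with the parentals, only the z allele has switched, so z is the middle locus and the order is co – z – j.
Crossovers in the co–z interval produce the single-crossover classes z co+ j and z+ co j+ (232 + 215 = 447) plus the double crossovers (92).
RF(co–z) = (447 + 92) / 2281 = 539/2281 = 0.2363 → 23.6 cM.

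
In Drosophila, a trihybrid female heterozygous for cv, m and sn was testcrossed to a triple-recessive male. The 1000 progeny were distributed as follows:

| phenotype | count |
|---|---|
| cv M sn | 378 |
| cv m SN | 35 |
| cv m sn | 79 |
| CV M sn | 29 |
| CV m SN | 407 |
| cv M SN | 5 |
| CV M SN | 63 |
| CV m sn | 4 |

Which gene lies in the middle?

The two most frequent reciprocal classes, cv M sn and CV m SN, are the parental types, so the F1 was cv M sn / CV m SN.
The two rarest classes, cv M SN and CV m sn, are the double crossovers. Comparing them with the parentals, only the sn allele has switched, so sn is the middle locus and the order is m – sn – cv.

sn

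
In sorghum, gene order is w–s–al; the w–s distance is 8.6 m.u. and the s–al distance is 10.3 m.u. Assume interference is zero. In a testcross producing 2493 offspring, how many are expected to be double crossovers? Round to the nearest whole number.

Map distances give recombination frequencies of 0.086 and 0.103 for the two intervals.
With no interference, expected double-crossover frequency = 0.086 × 0.103 = 0.00886.
Expected number = 0.00886 × 2493 = 22.08 ≈ 22.

22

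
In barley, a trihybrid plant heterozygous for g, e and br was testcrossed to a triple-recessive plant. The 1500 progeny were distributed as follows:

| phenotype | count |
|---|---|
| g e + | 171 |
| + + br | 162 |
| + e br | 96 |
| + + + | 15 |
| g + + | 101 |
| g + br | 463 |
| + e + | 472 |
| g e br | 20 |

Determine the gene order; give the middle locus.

e

The two most frequent reciprocal classes, g + br and + e +, are the parental types, so the F1 was g + br / + e +.
The two rarest classes, g e br and + + +, are the double crossovers. Comparing them with the parentals, only the e allele has switched, so e is the middle locus and the order is br – e – g.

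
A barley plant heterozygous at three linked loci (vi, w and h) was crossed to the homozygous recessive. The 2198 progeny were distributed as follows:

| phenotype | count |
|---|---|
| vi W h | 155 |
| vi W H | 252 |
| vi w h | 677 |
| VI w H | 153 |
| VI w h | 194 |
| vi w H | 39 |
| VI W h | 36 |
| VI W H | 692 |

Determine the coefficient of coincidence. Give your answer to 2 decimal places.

0.83

The two most frequent reciprocal classes, vi w h and VI W H, are the parental types, so the F1 was vi w h / VI W H.
The two rarest classes, vi w H and VI W h, are the double crossovers. Comparing them with the parentals, only the h allele has switched, so h is the middle locus and the order is w – h – vi.
w–h: (308 + 75)/2198 = 0.1742; h–vi: (446 + 75)/2198 = 0.2370.
Expected DCO frequency = 0.1742 × 0.2370 ≈ 0.04129; observed = 75/2198 ≈ 0.03412.
Coefficient of coincidence = 0.03412/0.04129 ≈ 0.83.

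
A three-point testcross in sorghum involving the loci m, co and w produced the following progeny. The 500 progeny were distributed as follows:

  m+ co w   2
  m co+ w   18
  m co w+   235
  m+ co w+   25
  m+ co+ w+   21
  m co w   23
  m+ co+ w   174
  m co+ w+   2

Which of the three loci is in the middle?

co

The two most frequent reciprocal classes, m+ co+ w and m co w+, are the parental types, so the F1 was m+ co+ w / m co w+.
The two rarest classes, m+ co w and m co+ w+, are the double crossovers. Comparing them with the parentals, only the co allele has switched, so co is the middle locus and the order is m – co – w.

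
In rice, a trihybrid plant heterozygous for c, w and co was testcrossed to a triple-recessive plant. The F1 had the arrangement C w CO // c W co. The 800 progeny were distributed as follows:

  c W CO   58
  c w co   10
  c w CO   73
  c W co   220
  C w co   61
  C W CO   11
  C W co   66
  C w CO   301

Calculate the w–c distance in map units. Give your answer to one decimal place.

20.0 map units

The two rarest classes, C W CO and c w co, are the double crossovers. Comparing them with the parentals, only the w allele has switched, so w is the middle locus and the order is c – w – co.
Crossovers in the c–w interval produce the single-crossover classes c w CO and C W co (73 + 66 = 139) plus the double crossovers (21).
RF(c–w) = (139 + 21) / 800 = 160/800 = 0.2000 → 20.0 map units.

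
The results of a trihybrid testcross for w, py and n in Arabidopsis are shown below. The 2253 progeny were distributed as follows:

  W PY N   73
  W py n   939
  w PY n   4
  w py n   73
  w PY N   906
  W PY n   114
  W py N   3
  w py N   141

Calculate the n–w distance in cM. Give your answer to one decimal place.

The two most frequent reciprocal classes, w PY N and W py n, are the parental types, so the F1 was w PY N / W py n.
The two rarest classes, w PY n and W py N, are the double crossovers. Comparing them with the parentals, only the n allele has switched, so n is the middle locus and the order is w – n – py.
Crossovers in the w–n interval produce the single-crossover classes W PY N and w py n (73 + 73 = 146) plus the double crossovers (7).
RF(w–n) = (146 + 7) / 2253 = 153/2253 = 0.0679 → 6.8 cM.

6.8 cM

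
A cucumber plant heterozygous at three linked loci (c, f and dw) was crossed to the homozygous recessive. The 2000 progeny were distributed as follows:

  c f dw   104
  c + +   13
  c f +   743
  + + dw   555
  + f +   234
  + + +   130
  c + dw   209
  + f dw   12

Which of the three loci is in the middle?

The two most frequent reciprocal classes, + + dw and c f +, are the parental types, so the F1 was + + dw / c f +.
The two rarest classes, + f dw and c + +, are the double crossovers. Comparing them with the parentals, only the f allele has switched, so f is the middle locus and the order is c – f – dw.

f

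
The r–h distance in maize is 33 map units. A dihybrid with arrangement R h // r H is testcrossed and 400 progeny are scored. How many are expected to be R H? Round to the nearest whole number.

66

A map distance of 33 map units corresponds to a recombination frequency of 0.330.
The F1 is R h / r H, so R H is a recombinant gamete class with expected frequency r/2 = 0.330/2 = 0.1650.
Expected number = 0.1650 × 400 = 66.00 ≈ 66.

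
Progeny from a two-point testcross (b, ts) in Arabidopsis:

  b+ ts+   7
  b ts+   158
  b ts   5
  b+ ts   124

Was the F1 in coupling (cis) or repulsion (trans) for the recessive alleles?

trans

The two most frequent classes are b+ ts (124) and b ts+ (158); these are the parental (non-recombinant) types.
So the F1 carried b+ ts on one chromosome and b ts+ on the other — the recessive alleles are on opposite chromosomes (trans / repulsion).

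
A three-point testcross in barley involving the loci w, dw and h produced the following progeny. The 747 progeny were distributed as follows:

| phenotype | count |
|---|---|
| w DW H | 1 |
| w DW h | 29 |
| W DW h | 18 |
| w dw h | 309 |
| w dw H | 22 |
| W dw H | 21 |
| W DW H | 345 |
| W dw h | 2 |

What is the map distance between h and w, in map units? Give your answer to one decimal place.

The two most frequent reciprocal classes, W DW H and w dw h, are the parental types, so the F1 was W DW H / w dw h.
The two rarest classes, w DW H and W dw h, are the double crossovers. Comparing them with the parentals, only the w allele has switched, so w is the middle locus and the order is dw – w – h.
Crossovers in the w–h interval produce the single-crossover classes W DW h and w dw H (18 + 22 = 40) plus the double crossovers (3).
RF(w–h) = (40 + 3) / 747 = 43/747 = 0.0576 → 5.8 map units.

5.8 map units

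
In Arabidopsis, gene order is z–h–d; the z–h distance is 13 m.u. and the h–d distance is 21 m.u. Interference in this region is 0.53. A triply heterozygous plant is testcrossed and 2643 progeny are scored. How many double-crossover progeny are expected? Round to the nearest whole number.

34

Map distances give recombination frequencies of 0.130 and 0.210 for the two intervals.
With interference 0.53 (so coincidence = 0.47), expected double-crossover frequency = 0.130 × 0.210 × 0.47 = 0.01283.
Expected number = 0.01283 × 2643 = 33.91 ≈ 34.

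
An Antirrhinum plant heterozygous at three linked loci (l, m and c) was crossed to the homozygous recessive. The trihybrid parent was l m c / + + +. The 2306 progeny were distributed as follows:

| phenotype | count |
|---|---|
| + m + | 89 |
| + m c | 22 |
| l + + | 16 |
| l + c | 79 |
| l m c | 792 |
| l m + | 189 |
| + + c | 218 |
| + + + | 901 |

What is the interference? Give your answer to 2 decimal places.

The two rarest classes, + m c and l + +, are the double crossovers. Comparing them with the parentals, only the l allele has switched, so l is the middle locus and the order is m – l – c.
m–l: (168 + 38)/2306 = 0.0893; l–c: (407 + 38)/2306 = 0.1930.
Expected DCO frequency = 0.0893 × 0.1930 ≈ 0.01723; observed = 38/2306 ≈ 0.01648.
Coefficient of coincidence = 0.01648/0.01723 ≈ 0.96; interference = 1 − 0.96 = 0.04.

0.04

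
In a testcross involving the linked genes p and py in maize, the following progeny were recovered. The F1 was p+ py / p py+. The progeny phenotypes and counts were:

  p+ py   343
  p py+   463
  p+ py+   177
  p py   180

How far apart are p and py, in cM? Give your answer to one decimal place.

30.7 cM

The recombinant classes are p+ py+ and p py: 177 + 180 = 357.
Recombination frequency = 357/1163 = 0.3070 ≈ 30.7%, i.e. 30.7 cM.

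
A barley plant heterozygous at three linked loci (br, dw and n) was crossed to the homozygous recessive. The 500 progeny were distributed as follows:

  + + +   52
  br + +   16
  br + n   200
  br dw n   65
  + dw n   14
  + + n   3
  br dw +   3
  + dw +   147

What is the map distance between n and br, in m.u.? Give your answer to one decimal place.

The two most frequent reciprocal classes, + dw + and br + n, are the parental types, so the F1 was + dw + / br + n.
The two rarest classes, br dw + and + + n, are the double crossovers. Comparing them with the parentals, only the br allele has switched, so br is the middle locus and the order is n – br – dw.
Crossovers in the n–br interval produce the single-crossover classes + dw n and br + + (14 + 16 = 30) plus the double crossovers (6).
RF(n–br) = (30 + 6) / 500 = 36/500 = 0.0720 → 7.2 m.u.

7.2 m.u.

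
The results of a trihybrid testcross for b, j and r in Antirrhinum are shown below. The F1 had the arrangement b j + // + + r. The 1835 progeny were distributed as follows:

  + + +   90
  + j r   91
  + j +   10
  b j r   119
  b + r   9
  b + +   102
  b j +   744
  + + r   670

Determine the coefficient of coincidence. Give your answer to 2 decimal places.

The two rarest classes, + j + and b + r, are the double crossovers. Comparing them with the parentals, only the b allele has switched, so b is the middle locus and the order is r – b – j.
r–b: (209 + 19)/1835 = 0.1243; b–j: (193 + 19)/1835 = 0.1155.
Expected DCO frequency = 0.1243 × 0.1155 ≈ 0.01436; observed = 19/1835 ≈ 0.01035.
Coefficient of coincidence = 0.01035/0.01436 ≈ 0.72.

0.72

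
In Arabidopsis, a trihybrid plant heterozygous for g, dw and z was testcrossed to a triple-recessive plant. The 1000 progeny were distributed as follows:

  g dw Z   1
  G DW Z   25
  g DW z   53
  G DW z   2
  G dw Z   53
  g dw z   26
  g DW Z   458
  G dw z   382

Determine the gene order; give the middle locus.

dw

The two most frequent reciprocal classes, G dw z and g DW Z, are the parental types, so the F1 was G dw z / g DW Z.
The two rarest classes, G DW z and g dw Z, are the double crossovers. Comparing them with the parentals, only the dw allele has switched, so dw is the middle locus and the order is g – dw – z.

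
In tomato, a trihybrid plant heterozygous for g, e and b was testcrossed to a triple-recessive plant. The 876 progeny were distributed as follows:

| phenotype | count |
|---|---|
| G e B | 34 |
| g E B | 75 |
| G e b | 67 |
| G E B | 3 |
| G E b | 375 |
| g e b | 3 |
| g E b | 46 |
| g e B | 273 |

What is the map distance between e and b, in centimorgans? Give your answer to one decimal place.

16.9 centimorgans

The two most frequent reciprocal classes, g e B and G E b, are the parental types, so the F1 was g e B / G E b.
The two rarest classes, g e b and G E B, are the double crossovers. Comparing them with the parentals, only the b allele has switched, so b is the middle locus and the order is g – b – e.
Crossovers in the b–e interval produce the single-crossover classes g E B and G e b (75 + 67 = 142) plus the double crossovers (6).
RF(b–e) = (142 + 6) / 876 = 148/876 = 0.1689 → 16.9 centimorgans.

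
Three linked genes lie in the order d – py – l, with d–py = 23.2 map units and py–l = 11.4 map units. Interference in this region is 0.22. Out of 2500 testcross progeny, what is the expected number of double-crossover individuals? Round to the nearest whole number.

52

Map distances give recombination frequencies of 0.232 and 0.114 for the two intervals.
With interference 0.22 (so coincidence = 0.78), expected double-crossover frequency = 0.232 × 0.114 × 0.78 = 0.02063.
Expected number = 0.02063 × 2500 = 51.57 ≈ 52.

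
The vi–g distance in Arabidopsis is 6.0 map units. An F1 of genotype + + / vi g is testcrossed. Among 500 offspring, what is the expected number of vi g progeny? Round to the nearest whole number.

235

A map distance of 6.0 map units corresponds to a recombination frequency of 0.060.
The F1 is + + / vi g, so vi g is a parental gamete class with expected frequency (1 − r)/2 = 0.940/2 = 0.4700.
Expected number = 0.4700 × 500 = 235.00 ≈ 235.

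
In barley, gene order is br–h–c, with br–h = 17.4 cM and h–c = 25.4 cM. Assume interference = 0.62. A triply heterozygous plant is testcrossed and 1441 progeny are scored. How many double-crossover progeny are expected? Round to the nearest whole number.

Map distances give recombination frequencies of 0.174 and 0.254 for the two intervals.
With interference 0.62 (so coincidence = 0.38), expected double-crossover frequency = 0.174 × 0.254 × 0.38 = 0.01679.
Expected number = 0.01679 × 1441 = 24.20 ≈ 24.

24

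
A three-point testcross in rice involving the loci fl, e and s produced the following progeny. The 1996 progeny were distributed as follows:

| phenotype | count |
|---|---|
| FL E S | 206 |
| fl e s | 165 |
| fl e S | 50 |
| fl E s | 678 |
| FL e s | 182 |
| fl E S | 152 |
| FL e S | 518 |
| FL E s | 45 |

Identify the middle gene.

The two most frequent reciprocal classes, FL e S and fl E s, are the parental types, so the F1 was FL e S / fl E s.
The two rarest classes, fl e S and FL E s, are the double crossovers. Comparing them with the parentals, only the fl allele has switched, so fl is the middle locus and the order is s – fl – e.

fl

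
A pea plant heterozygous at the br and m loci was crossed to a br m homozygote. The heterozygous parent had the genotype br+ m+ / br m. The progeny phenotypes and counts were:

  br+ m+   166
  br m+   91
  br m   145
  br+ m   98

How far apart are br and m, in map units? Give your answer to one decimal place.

37.8 map units

The recombinant classes are br+ m and br m+: 98 + 91 = 189.
Recombination frequency = 189/500 = 0.3780 ≈ 37.8%, i.e. 37.8 map units.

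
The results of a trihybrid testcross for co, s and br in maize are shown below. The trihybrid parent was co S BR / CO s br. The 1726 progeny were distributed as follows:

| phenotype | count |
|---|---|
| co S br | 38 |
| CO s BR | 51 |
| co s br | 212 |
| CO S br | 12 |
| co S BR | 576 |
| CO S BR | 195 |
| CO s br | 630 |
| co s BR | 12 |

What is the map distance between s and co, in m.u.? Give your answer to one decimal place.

The two rarest classes, co s BR and CO S br, are the double crossovers. Comparing them with the parentals, only the s allele has switched, so s is the middle locus and the order is br – s – co.
Crossovers in the s–co interval produce the single-crossover classes CO S BR and co s br (195 + 212 = 407) plus the double crossovers (24).
RF(s–co) = (407 + 24) / 1726 = 431/1726 = 0.2497 → 25.0 m.u.

25.0 m.u.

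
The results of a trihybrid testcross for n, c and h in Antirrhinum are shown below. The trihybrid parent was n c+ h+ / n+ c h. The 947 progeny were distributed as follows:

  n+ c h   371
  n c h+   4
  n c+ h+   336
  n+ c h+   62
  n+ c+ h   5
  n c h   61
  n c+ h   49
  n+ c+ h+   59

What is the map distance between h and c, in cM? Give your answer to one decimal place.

The two rarest classes, n c h+ and n+ c+ h, are the double crossovers. Comparing them with the parentals, only the c allele has switched, so c is the middle locus and the order is h – c – n.
Crossovers in the h–c interval produce the single-crossover classes n c+ h and n+ c h+ (49 + 62 = 111) plus the double crossovers (9).
RF(h–c) = (111 + 9) / 947 = 120/947 = 0.1267 → 12.7 cM.

12.7 cM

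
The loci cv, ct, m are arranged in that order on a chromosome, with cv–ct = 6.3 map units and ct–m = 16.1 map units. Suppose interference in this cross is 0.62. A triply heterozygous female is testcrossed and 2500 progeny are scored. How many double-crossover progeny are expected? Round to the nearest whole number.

10

Map distances give recombination frequencies of 0.063 and 0.161 for the two intervals.
With interference 0.62 (so coincidence = 0.38), expected double-crossover frequency = 0.063 × 0.161 × 0.38 = 0.00385.
Expected number = 0.00385 × 2500 = 9.64 ≈ 10.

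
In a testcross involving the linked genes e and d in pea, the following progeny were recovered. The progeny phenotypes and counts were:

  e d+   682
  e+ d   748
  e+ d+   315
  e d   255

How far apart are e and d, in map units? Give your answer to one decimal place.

The two most frequent classes, e+ d (748) and e d+ (682), are the parental types, so the F1 was e+ d / e d+.
The recombinant classes are e+ d+ and e d: 315 + 255 = 570.
Recombination frequency = 570/2000 = 0.2850 ≈ 28.5%, i.e. 28.5 map units.

28.5 map units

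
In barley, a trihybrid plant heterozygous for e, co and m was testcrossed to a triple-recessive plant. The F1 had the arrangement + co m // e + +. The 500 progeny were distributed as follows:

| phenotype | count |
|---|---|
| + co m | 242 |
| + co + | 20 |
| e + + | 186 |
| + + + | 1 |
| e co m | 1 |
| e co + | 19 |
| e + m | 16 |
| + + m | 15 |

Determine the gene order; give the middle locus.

The two rarest classes, e co m and + + +, are the double crossovers. Comparing them with the parentals, only the e allele has switched, so e is the middle locus and the order is m – e – co.

e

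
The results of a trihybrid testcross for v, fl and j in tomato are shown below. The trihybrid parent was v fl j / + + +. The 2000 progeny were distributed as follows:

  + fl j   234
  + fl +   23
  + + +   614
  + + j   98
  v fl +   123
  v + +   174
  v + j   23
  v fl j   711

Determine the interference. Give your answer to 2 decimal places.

0.24

The two rarest classes, v + j and + fl +, are the double crossovers. Comparing them with the parentals, only the fl allele has switched, so fl is the middle locus and the order is j – fl – v.
j–fl: (221 + 46)/2000 = 0.1335; fl–v: (408 + 46)/2000 = 0.2270.
Expected DCO frequency = 0.1335 × 0.2270 ≈ 0.03030; observed = 46/2000 ≈ 0.02300.
Coefficient of coincidence = 0.02300/0.03030 ≈ 0.76; interference = 1 − 0.76 = 0.24.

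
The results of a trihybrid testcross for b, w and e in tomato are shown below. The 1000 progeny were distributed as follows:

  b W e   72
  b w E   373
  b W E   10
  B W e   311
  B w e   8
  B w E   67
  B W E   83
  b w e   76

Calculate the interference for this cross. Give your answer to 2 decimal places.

The two most frequent reciprocal classes, b w E and B W e, are the parental types, so the F1 was b w E / B W e.
The two rarest classes, b W E and B w e, are the double crossovers. Comparing them with the parentals, only the w allele has switched, so w is the middle locus and the order is e – w – b.
e–w: (159 + 18)/1000 = 0.1770; w–b: (139 + 18)/1000 = 0.1570.
Expected DCO frequency = 0.1770 × 0.1570 ≈ 0.02779; observed = 18/1000 ≈ 0.01800.
Coefficient of coincidence = 0.01800/0.02779 ≈ 0.65; interference = 1 − 0.65 = 0.35.

0.35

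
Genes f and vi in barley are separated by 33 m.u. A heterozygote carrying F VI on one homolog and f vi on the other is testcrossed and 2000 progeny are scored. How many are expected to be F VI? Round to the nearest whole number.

A map distance of 33 m.u. corresponds to a recombination frequency of 0.330.
The F1 is F VI / f vi, so F VI is a parental gamete class with expected frequency (1 − r)/2 = 0.670/2 = 0.3350.
Expected number = 0.3350 × 2000 = 670.00 ≈ 670.

670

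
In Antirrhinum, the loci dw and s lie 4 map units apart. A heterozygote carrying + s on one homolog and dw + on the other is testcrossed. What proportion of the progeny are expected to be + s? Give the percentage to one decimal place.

A map distance of 4 map units corresponds to a recombination frequency of 0.040.
The F1 is + s / dw +, so + s is a parental gamete class with expected frequency (1 − r)/2 = 0.960/2 = 0.4800.
That is 0.4800 = 48.0% of the progeny.

48.0%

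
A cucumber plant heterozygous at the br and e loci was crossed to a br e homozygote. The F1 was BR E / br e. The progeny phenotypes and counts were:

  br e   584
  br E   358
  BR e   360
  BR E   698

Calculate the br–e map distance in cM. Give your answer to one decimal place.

The recombinant classes are BR e and br E: 360 + 358 = 718.
Recombination frequency = 718/2000 = 0.3590 ≈ 35.9%, i.e. 35.9 cM.

35.9 cM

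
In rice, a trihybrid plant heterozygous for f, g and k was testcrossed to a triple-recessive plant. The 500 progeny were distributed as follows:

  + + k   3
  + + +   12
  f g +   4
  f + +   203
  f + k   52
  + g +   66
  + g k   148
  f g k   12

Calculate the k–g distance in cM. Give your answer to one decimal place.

The two most frequent reciprocal classes, + g k and f + +, are the parental types, so the F1 was + g k / f + +.
The two rarest classes, + + k and f g +, are the double crossovers. Comparing them with the parentals, only the g allele has switched, so g is the middle locus and the order is f – g – k.
Crossovers in the g–k interval produce the single-crossover classes + g + and f + k (66 + 52 = 118) plus the double crossovers (7).
RF(g–k) = (118 + 7) / 500 = 125/500 = 0.2500 → 25.0 cM.

25.0 cM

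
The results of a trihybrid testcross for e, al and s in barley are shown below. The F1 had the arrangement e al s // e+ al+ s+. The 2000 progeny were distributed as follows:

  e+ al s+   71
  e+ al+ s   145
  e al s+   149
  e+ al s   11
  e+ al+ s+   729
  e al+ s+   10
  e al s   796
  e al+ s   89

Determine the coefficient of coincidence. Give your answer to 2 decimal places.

The two rarest classes, e+ al s and e al+ s+, are the double crossovers. Comparing them with the parentals, only the e allele has switched, so e is the middle locus and the order is al – e – s.
al–e: (160 + 21)/2000 = 0.0905; e–s: (294 + 21)/2000 = 0.1575.
Expected DCO frequency = 0.0905 × 0.1575 ≈ 0.01425; observed = 21/2000 ≈ 0.01050.
Coefficient of coincidence = 0.01050/0.01425 ≈ 0.74.

0.74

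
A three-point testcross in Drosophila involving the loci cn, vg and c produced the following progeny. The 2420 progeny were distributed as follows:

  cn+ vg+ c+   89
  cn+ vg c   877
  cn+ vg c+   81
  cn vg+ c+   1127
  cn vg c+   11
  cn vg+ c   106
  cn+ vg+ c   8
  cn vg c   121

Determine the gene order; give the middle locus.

The two most frequent reciprocal classes, cn vg+ c+ and cn+ vg c, are the parental types, so the F1 was cn vg+ c+ / cn+ vg c.
The two rarest classes, cn vg c+ and cn+ vg+ c, are the double crossovers. Comparing them with the parentals, only the vg allele has switched, so vg is the middle locus and the order is cn – vg – c.

vg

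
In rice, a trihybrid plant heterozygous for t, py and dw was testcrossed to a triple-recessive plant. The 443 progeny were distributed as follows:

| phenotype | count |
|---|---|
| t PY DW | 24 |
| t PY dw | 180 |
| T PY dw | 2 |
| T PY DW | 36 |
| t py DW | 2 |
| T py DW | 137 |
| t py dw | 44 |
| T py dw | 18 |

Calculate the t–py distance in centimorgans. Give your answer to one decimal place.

19.0 centimorgans

The two most frequent reciprocal classes, T py DW and t PY dw, are the parental types, so the F1 was T py DW / t PY dw.
The two rarest classes, t py DW and T PY dw, are the double crossovers. Comparing them with the parentals, only the t allele has switched, so t is the middle locus and the order is py – t – dw.
Crossovers in the py–t interval produce the single-crossover classes T PY DW and t py dw (36 + 44 = 80) plus the double crossovers (4).
RF(py–t) = (80 + 4) / 443 = 84/443 = 0.1896 → 19.0 centimorgans.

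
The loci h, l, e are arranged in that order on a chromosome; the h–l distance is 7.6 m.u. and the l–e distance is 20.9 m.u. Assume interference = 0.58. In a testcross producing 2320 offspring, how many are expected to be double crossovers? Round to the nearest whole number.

15

Map distances give recombination frequencies of 0.076 and 0.209 for the two intervals.
With interference 0.58 (so coincidence = 0.42), expected double-crossover frequency = 0.076 × 0.209 × 0.42 = 0.00667.
Expected number = 0.00667 × 2320 = 15.48 ≈ 15.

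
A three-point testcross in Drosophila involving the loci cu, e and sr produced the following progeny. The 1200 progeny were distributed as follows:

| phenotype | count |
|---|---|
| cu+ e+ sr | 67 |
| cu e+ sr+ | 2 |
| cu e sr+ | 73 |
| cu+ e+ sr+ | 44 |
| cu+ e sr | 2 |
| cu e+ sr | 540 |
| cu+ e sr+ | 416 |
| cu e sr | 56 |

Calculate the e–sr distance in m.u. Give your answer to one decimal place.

The two most frequent reciprocal classes, cu+ e sr+ and cu e+ sr, are the parental types, so the F1 was cu+ e sr+ / cu e+ sr.
The two rarest classes, cu+ e sr and cu e+ sr+, are the double crossovers. Comparing them with the parentals, only the sr allele has switched, so sr is the middle locus and the order is e – sr – cu.
Crossovers in the e–sr interval produce the single-crossover classes cu+ e+ sr+ and cu e sr (44 + 56 = 100) plus the double crossovers (4).
RF(e–sr) = (100 + 4) / 1200 = 104/1200 = 0.0867 → 8.7 m.u.

8.7 m.u.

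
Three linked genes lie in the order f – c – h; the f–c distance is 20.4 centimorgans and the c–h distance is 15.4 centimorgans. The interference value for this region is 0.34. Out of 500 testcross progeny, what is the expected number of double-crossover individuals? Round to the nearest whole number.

10

Map distances give recombination frequencies of 0.204 and 0.154 for the two intervals.
With interference 0.34 (so coincidence = 0.66), expected double-crossover frequency = 0.204 × 0.154 × 0.66 = 0.02073.
Expected number = 0.02073 × 500 = 10.37 ≈ 10.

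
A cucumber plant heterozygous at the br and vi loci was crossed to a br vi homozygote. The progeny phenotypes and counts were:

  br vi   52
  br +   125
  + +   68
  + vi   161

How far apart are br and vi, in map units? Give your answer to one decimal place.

29.6 map units

The two most frequent classes, + vi (161) and br + (125), are the parental types, so the F1 was + vi / br +.
The recombinant classes are + + and br vi: 68 + 52 = 120.
Recombination frequency = 120/406 = 0.2956 ≈ 29.6%, i.e. 29.6 map units.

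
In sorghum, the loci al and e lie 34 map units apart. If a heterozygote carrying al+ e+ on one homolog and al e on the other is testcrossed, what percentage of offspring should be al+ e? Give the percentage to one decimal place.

A map distance of 34 map units corresponds to a recombination frequency of 0.340.
The F1 is al+ e+ / al e, so al+ e is a recombinant gamete class with expected frequency r/2 = 0.340/2 = 0.1700.
That is 0.1700 = 17.0% of the progeny.

17.0%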